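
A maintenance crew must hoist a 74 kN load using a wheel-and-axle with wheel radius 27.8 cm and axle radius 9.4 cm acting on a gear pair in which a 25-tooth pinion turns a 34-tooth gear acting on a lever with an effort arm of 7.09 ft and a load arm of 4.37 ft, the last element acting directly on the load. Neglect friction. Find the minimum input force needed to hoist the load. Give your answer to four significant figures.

11.34 kN

Wheel-and-axle MA = R/r = 27.8/9.4 = 2.9574.
Gear pair MA = 34/25 = 1.36.
Lever MA = effort arm / load arm = 7.09/4.37 = 1.6224.
Combined ideal MA = 2.9574 × 1.36 × 1.6224 = 6.5256.
Effort = load / MA = 74 / 6.5256 = 11.34 kN.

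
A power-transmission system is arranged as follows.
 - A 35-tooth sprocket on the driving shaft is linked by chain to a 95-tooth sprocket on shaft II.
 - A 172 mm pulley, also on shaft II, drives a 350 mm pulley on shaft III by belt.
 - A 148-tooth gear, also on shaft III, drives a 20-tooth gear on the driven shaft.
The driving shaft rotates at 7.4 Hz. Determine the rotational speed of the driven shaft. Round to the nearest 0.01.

the driving shaft → shaft II (chain, 95/35): 7.4 ÷ 2.7143 = 2.7263 Hz
shaft II → shaft III (belt, 350/172): 2.7263 ÷ 2.0349 = 1.3398 Hz
shaft III → the driven shaft (gear mesh, 20/148): 1.3398 ÷ 0.13514 = 9.9144 Hz

9.91 Hz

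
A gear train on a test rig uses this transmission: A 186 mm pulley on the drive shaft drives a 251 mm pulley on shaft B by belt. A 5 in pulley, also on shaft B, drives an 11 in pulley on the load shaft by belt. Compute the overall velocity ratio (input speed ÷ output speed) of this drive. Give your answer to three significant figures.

2.97

Each stage contributes driven/driver: belt 251/186 = 1.3495, belt 11/5 = 2.2.
Overall: 1.3495 × 2.2 = 2.9688.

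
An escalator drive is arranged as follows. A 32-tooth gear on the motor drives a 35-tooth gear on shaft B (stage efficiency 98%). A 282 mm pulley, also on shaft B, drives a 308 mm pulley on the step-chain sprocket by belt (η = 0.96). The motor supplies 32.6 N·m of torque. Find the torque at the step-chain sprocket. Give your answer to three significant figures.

36.6 N·m

gear mesh 35/32 = 1.0938 → τ = 32.6·1.0938·0.98 = 34.943 N·m
belt 308/282 = 1.0922 → τ = 34.943·1.0922·0.96 = 36.638 N·m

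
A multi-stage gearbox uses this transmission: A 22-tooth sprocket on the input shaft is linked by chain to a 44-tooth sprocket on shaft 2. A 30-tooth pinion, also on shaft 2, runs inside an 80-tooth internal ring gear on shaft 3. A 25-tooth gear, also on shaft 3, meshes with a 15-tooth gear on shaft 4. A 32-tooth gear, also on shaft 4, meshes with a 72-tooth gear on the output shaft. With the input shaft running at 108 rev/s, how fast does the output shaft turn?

15 rev/s

chain 44/22 = 2 → 108/2 = 54 rev/s
internal gear 80/30 = 2.6667 → 54/2.6667 = 20.25 rev/s
gear mesh 15/25 = 0.6 → 20.25/0.6 = 33.75 rev/s
gear mesh 72/32 = 2.25 → 33.75/2.25 = 15 rev/s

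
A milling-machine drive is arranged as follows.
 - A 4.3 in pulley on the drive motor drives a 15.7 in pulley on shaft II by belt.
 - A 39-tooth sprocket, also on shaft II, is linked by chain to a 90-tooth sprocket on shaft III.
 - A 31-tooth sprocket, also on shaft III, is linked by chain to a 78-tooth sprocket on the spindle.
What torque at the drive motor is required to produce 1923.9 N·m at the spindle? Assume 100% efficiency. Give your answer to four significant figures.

90.75 N·m

Overall ratio R = 3.6512 × 2.3077 × 2.5161 = 21.2.
Input torque = output torque / R = 1923.9 / 21.2 = 90.749 N·m.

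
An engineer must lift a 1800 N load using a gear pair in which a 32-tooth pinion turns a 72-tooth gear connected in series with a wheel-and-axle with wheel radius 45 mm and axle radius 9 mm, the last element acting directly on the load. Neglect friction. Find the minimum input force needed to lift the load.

Gear pair MA = 72/32 = 2.25.
Wheel-and-axle MA = R/r = 45/9 = 5.
Combined ideal MA = 2.25 × 5 = 11.25.
Effort = load / MA = 1800 / 11.25 = 160 N.

160 N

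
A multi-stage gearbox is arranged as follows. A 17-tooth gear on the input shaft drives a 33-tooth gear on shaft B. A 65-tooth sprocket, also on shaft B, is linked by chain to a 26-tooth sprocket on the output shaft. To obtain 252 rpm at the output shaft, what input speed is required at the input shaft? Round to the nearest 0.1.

Overall ratio R = 1.9412 × 0.4 = 0.77647.
Required input speed = output speed × R = 252 × 0.77647 = 195.67 rpm.

195.7 rpm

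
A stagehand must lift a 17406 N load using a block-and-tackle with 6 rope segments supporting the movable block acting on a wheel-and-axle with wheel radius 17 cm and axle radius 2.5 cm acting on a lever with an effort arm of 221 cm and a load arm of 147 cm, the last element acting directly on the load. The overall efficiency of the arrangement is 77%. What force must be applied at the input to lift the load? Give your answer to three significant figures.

Block-and-tackle MA = number of supporting rope parts = 6.
Wheel-and-axle MA = R/r = 17/2.5 = 6.8.
Lever MA = effort arm / load arm = 221/147 = 1.5034.
Combined ideal MA = 6 × 6.8 × 1.5034 = 61.339.
Actual MA = 61.339 × 0.77 = 47.231.
Effort = load / actual MA = 17406 / 47.231 = 368.53 N.

369 N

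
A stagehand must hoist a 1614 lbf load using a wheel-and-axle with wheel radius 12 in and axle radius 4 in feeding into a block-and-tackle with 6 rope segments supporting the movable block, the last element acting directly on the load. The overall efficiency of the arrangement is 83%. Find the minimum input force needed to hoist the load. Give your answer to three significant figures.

Wheel-and-axle MA = R/r = 12/4 = 3.
Block-and-tackle MA = number of supporting rope parts = 6.
Combined ideal MA = 3 × 6 = 18.
Actual MA = 18 × 0.83 = 14.94.
Effort = load / actual MA = 1614 / 14.94 = 108.03 lbf.

108 lbf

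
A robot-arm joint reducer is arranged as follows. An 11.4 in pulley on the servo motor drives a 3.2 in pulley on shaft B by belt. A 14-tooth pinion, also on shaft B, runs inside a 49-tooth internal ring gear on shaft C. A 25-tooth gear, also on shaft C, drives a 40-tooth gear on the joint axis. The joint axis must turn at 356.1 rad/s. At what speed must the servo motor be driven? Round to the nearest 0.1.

559.8 rad/s

Overall ratio R = 0.2807 × 3.5 × 1.6 = 1.5719.
Required input speed = output speed × R = 356.1 × 1.5719 = 559.76 rad/s.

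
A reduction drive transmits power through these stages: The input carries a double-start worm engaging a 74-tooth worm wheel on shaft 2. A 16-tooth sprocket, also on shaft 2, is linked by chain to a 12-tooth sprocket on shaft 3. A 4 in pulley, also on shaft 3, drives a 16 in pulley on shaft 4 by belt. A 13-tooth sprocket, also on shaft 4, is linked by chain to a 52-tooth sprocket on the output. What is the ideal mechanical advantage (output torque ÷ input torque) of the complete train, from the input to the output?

Each stage contributes driven/driver: worm 74/2 = 37, chain 12/16 = 0.75, belt 16/4 = 4, chain 52/13 = 4.
Overall: 37 × 0.75 × 4 × 4 = 444.

444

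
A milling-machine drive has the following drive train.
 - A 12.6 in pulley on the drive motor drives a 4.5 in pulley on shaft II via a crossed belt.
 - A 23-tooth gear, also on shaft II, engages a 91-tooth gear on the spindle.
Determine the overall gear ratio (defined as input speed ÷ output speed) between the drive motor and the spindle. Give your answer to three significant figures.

Each stage contributes driven/driver: belt 4.5/12.6 = 0.35714, gear mesh 91/23 = 3.9565.
Overall: 0.35714 × 3.9565 = 1.413.

1.41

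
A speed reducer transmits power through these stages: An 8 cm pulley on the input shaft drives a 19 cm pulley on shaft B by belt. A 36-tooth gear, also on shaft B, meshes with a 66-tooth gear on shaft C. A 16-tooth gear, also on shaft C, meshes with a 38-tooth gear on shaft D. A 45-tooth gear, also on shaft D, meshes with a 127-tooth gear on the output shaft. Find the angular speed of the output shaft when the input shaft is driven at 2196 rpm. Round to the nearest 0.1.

75.2 rpm

belt 19/8 = 2.375 → 2196/2.375 = 924.63 rpm
gear mesh 66/36 = 1.8333 → 924.63/1.8333 = 504.34 rpm
gear mesh 38/16 = 2.375 → 504.34/2.375 = 212.36 rpm
gear mesh 127/45 = 2.8222 → 212.36/2.8222 = 75.244 rpm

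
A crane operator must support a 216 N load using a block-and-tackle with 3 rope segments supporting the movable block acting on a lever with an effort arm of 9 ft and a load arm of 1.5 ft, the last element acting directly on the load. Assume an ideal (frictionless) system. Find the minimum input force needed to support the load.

12 N

Block-and-tackle MA = number of supporting rope parts = 3.
Lever MA = effort arm / load arm = 9/1.5 = 6.
Combined ideal MA = 3 × 6 = 18.
Effort = load / MA = 216 / 18 = 12 N.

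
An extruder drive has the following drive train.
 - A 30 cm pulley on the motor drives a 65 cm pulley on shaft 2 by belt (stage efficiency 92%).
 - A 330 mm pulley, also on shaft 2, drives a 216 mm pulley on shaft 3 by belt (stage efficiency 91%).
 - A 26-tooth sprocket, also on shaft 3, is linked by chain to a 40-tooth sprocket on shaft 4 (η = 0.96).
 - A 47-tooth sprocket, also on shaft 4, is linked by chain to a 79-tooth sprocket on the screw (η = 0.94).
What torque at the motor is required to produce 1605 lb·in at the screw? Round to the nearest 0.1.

579.3 lb·in

Overall ratio R = 2.1667 × 0.65455 × 1.5385 × 1.6809 = 3.6673; overall efficiency η = 0.92 × 0.91 × 0.96 × 0.94 = 0.7555.
Input torque = output torque / (R × η) = 1605 / (3.6673 × 0.7555) = 579.29 lb·in.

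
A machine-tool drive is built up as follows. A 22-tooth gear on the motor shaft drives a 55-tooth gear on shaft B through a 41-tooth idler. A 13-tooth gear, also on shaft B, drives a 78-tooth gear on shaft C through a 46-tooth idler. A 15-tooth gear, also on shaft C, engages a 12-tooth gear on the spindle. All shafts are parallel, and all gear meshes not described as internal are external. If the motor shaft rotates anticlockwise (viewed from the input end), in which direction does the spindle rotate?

the motor shaft → shaft B: driver → idler → driven is 2 external meshes, 2 reversals → CCW.
shaft B → shaft C: driver → idler → driven is 2 external meshes, 2 reversals → CCW.
shaft C → the spindle: external mesh, 1 reversal → CW.
5 reversals in total — an odd number — so the spindle turns opposite to the motor shaft.

clockwise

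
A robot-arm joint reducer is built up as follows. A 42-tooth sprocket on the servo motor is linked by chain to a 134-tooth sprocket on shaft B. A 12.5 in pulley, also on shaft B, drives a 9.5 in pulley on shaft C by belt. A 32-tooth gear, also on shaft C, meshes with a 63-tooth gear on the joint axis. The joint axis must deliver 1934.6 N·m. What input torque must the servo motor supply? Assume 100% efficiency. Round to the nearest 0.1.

Overall ratio R = 3.1905 × 0.76 × 1.9688 = 4.7738.
Input torque = output torque / R = 1934.6 / 4.7738 = 405.26 N·m.

405.3 N·m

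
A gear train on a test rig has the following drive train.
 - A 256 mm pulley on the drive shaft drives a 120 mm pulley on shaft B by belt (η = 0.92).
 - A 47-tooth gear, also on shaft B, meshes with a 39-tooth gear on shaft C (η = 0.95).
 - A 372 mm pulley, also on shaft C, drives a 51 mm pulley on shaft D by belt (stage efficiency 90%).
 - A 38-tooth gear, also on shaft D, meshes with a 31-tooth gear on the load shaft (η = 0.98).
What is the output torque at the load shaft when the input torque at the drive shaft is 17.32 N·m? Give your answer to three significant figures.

Belt: ratio = 120/256 = 0.46875; torque at shaft B = 17.32 × 0.46875 × 0.92 = 7.4693 N·m.
Gear mesh: ratio = 39/47 = 0.82979; torque at shaft C = 7.4693 × 0.82979 × 0.95 = 5.888 N·m.
Belt: ratio = 51/372 = 0.1371; torque at shaft D = 5.888 × 0.1371 × 0.90 = 0.7265 N·m.
Gear mesh: ratio = 31/38 = 0.81579; torque at the load shaft = 0.7265 × 0.81579 × 0.98 = 0.58082 N·m.

0.581 N·m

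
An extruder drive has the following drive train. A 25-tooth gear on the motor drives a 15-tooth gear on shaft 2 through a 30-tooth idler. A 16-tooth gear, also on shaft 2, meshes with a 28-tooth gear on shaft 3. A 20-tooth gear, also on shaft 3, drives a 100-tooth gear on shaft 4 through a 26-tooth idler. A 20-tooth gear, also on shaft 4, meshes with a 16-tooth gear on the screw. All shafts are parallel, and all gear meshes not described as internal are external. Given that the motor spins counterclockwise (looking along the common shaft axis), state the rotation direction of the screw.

counterclockwise

the motor → shaft 2: driver → idler → driven is 2 external meshes, 2 reversals → CCW.
shaft 2 → shaft 3: external mesh, 1 reversal → CW.
shaft 3 → shaft 4: driver → idler → driven is 2 external meshes, 2 reversals → CW.
shaft 4 → the screw: external mesh, 1 reversal → CCW.
6 reversals in total — an even number — so the screw turns the same way as the motor.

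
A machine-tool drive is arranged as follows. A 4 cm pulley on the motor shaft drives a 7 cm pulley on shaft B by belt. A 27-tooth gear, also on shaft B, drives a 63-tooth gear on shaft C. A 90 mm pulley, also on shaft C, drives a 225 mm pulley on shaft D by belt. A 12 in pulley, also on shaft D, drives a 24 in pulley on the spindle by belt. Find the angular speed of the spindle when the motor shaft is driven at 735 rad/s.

Belt: ratio = 7/4 = 1.75, so shaft B turns at 735 / 1.75 = 420 rad/s.
Gear mesh: ratio = 63/27 = 2.3333, so shaft C turns at 420 / 2.3333 = 180 rad/s.
Belt: ratio = 225/90 = 2.5, so shaft D turns at 180 / 2.5 = 72 rad/s.
Belt: ratio = 24/12 = 2, so the spindle turns at 72 / 2 = 36 rad/s.

36 rad/s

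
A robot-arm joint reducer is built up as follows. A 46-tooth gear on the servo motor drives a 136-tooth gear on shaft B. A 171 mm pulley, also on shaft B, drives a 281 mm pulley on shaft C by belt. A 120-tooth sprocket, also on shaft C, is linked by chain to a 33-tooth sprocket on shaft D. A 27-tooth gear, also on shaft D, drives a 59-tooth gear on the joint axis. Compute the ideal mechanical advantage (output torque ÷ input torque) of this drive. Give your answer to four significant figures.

2.920

Each stage contributes driven/driver: gear mesh 136/46 = 2.9565, belt 281/171 = 1.6433, chain 33/120 = 0.275, gear mesh 59/27 = 2.1852.
Overall: 2.9565 × 1.6433 × 0.275 × 2.1852 = 2.9195.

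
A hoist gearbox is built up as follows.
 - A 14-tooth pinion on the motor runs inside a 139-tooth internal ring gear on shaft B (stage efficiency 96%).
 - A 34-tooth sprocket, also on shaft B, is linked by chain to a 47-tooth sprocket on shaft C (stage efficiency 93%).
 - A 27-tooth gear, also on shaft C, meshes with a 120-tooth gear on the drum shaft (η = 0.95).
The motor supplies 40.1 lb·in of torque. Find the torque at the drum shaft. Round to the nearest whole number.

Internal gear: ratio = 139/14 = 9.9286; torque at shaft B = 40.1 × 9.9286 × 0.96 = 382.21 lb·in.
Chain: ratio = 47/34 = 1.3824; torque at shaft C = 382.21 × 1.3824 × 0.93 = 491.37 lb·in.
Gear mesh: ratio = 120/27 = 4.4444; torque at the drum shaft = 491.37 × 4.4444 × 0.95 = 2074.7 lb·in.

2075 lb·in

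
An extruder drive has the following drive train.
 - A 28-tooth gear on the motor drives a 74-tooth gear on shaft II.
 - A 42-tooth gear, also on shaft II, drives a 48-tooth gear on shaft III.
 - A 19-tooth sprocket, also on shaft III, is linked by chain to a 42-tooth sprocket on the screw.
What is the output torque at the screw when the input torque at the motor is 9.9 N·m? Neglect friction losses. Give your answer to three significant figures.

Gear mesh: ratio = 74/28 = 2.6429; torque at shaft II = 9.9 × 2.6429 = 26.164 N·m.
Gear mesh: ratio = 48/42 = 1.1429; torque at shaft III = 26.164 × 1.1429 = 29.902 N·m.
Chain: ratio = 42/19 = 2.2105; torque at the screw = 29.902 × 2.2105 = 66.099 N·m.

66.1 N·m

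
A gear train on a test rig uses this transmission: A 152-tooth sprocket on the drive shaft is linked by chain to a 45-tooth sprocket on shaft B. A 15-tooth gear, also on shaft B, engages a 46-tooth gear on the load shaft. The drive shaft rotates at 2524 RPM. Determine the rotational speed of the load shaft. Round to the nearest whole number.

2780 RPM

the drive shaft → shaft B (chain, 45/152): 2524 ÷ 0.29605 = 8525.5 RPM
shaft B → the load shaft (gear mesh, 46/15): 8525.5 ÷ 3.0667 = 2780.1 RPM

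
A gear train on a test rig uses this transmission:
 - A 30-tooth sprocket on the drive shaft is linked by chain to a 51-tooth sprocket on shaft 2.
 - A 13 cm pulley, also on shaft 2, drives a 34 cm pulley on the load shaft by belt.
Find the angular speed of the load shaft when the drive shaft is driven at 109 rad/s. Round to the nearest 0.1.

chain 51/30 = 1.7 → 109/1.7 = 64.118 rad/s
belt 34/13 = 2.6154 → 64.118/2.6154 = 24.516 rad/s

24.5 rad/s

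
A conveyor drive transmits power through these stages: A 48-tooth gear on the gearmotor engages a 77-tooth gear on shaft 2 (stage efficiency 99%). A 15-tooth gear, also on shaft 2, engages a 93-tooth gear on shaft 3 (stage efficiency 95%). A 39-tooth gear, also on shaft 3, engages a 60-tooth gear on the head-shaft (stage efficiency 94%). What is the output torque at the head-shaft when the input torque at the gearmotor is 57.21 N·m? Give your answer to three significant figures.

Gear mesh: ratio = 77/48 = 1.6042; torque at shaft 2 = 57.21 × 1.6042 × 0.99 = 90.857 N·m.
Gear mesh: ratio = 93/15 = 6.2; torque at shaft 3 = 90.857 × 6.2 × 0.95 = 535.15 N·m.
Gear mesh: ratio = 60/39 = 1.5385; torque at the head-shaft = 535.15 × 1.5385 × 0.94 = 773.9 N·m.

774 N·m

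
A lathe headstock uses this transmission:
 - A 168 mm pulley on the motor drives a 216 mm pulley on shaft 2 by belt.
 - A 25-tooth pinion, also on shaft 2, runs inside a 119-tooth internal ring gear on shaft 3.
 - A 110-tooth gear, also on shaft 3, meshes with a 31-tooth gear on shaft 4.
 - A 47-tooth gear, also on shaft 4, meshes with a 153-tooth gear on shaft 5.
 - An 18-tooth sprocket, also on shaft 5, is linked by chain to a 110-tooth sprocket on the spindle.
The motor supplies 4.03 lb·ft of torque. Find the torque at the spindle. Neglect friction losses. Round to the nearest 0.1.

After the belt (216/168): 4.03 × 1.2857 = 5.1814 lb·ft
After the internal gear (119/25): 5.1814 × 4.76 = 24.664 lb·ft
After the gear mesh (31/110): 24.664 × 0.28182 = 6.9507 lb·ft
After the gear mesh (153/47): 6.9507 × 3.2553 = 22.627 lb·ft
After the chain (110/18): 22.627 × 6.1111 = 138.27 lb·ft

138.3 lb·ft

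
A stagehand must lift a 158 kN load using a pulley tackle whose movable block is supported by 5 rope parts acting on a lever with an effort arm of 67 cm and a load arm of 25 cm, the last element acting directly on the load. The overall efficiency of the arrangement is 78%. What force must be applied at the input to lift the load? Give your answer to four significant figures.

15.12 kN

Block-and-tackle MA = number of supporting rope parts = 5.
Lever MA = effort arm / load arm = 67/25 = 2.68.
Combined ideal MA = 5 × 2.68 = 13.4.
Actual MA = 13.4 × 0.78 = 10.452.
Effort = load / actual MA = 158 / 10.452 = 15.117 kN.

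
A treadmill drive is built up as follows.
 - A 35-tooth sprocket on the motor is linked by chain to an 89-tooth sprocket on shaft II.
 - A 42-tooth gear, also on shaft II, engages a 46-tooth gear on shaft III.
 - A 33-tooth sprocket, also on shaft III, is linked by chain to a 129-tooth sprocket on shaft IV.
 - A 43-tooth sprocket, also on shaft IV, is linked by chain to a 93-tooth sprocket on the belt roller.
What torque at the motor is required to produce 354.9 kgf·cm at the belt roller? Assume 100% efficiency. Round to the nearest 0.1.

15.1 kgf·cm

Overall ratio R = 2.5429 × 1.0952 × 3.9091 × 2.1628 = 23.546.
Input torque = output torque / R = 354.9 / 23.546 = 15.072 kgf·cm.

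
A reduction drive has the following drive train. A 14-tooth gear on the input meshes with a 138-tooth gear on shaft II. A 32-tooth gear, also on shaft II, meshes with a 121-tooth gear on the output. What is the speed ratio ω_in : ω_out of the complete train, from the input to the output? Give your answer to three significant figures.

37.3

Each stage contributes driven/driver: gear mesh 138/14 = 9.8571, gear mesh 121/32 = 3.7812.
Overall: 9.8571 × 3.7812 = 37.272.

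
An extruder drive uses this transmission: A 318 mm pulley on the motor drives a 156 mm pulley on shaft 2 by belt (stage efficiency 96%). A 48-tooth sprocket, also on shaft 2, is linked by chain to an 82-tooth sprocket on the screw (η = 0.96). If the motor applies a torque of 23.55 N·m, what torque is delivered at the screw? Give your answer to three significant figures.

18.2 N·m

belt 156/318 = 0.49057 → τ = 23.55·0.49057·0.96 = 11.091 N·m
chain 82/48 = 1.7083 → τ = 11.091·1.7083·0.96 = 18.189 N·m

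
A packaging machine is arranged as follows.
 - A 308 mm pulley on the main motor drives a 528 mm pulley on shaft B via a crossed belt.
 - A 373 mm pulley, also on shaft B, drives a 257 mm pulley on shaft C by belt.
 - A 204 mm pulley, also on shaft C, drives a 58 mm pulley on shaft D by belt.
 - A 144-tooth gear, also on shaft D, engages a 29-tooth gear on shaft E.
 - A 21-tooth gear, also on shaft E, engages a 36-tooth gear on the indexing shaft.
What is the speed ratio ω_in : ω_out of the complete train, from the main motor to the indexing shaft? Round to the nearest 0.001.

0.116

Each stage contributes driven/driver: belt 528/308 = 1.7143, belt 257/373 = 0.68901, belt 58/204 = 0.28431, gear mesh 29/144 = 0.20139, gear mesh 36/21 = 1.7143.
Overall: 1.7143 × 0.68901 × 0.28431 × 0.20139 × 1.7143 = 0.11594.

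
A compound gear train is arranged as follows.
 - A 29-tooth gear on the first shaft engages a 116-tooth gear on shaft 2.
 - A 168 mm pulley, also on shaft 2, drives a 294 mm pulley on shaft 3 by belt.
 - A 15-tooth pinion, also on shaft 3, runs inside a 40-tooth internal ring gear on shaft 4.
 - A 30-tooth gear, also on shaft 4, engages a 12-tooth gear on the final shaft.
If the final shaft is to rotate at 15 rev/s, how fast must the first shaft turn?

Overall ratio R = 4 × 1.75 × 2.6667 × 0.4 = 7.4667.
Required input speed = output speed × R = 15 × 7.4667 = 112 rev/s.

112 rev/s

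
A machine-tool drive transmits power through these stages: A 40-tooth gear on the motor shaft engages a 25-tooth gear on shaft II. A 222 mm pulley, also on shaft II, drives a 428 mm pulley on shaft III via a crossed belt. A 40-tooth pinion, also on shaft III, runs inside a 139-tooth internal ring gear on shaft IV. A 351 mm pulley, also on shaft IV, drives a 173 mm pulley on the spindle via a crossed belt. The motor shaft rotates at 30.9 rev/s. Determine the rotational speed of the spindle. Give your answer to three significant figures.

the motor shaft → shaft II (gear mesh, 25/40): 30.9 ÷ 0.625 = 49.44 rev/s
shaft II → shaft III (belt, 428/222): 49.44 ÷ 1.9279 = 25.644 rev/s
shaft III → shaft IV (internal gear, 139/40): 25.644 ÷ 3.475 = 7.3796 rev/s
shaft IV → the spindle (belt, 173/351): 7.3796 ÷ 0.49288 = 14.972 rev/s

15.0 rev/s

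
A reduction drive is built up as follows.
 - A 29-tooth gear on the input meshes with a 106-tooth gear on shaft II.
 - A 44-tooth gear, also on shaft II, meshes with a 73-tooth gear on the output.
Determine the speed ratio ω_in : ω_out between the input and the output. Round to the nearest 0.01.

6.06

Each stage contributes driven/driver: gear mesh 106/29 = 3.6552, gear mesh 73/44 = 1.6591.
Overall: 3.6552 × 1.6591 = 6.0643.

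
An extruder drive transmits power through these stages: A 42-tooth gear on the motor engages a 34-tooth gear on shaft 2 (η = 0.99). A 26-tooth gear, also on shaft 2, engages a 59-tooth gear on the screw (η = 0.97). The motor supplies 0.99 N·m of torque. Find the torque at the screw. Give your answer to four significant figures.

1.746 N·m

gear mesh 34/42 = 0.80952 → τ = 0.99·0.80952·0.99 = 0.79341 N·m
gear mesh 59/26 = 2.2692 → τ = 0.79341·2.2692·0.97 = 1.7464 N·m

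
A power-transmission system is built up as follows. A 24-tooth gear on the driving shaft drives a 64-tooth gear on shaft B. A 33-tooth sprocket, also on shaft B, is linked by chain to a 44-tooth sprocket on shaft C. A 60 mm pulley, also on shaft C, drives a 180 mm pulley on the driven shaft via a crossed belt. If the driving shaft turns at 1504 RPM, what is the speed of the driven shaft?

141 RPM

the driving shaft → shaft B (gear mesh, 64/24): 1504 ÷ 2.6667 = 564 RPM
shaft B → shaft C (chain, 44/33): 564 ÷ 1.3333 = 423 RPM
shaft C → the driven shaft (belt, 180/60): 423 ÷ 3 = 141 RPM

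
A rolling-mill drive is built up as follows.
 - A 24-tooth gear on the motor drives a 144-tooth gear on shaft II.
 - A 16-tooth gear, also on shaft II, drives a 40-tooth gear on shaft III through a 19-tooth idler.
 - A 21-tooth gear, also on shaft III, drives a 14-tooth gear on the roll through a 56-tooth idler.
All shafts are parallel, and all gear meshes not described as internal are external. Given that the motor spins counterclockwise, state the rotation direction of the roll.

the motor → shaft II: external mesh, 1 reversal → CW.
shaft II → shaft III: driver → idler → driven is 2 external meshes, 2 reversals → CW.
shaft III → the roll: driver → idler → driven is 2 external meshes, 2 reversals → CW.
5 reversals in total — an odd number — so the roll turns opposite to the motor.

clockwise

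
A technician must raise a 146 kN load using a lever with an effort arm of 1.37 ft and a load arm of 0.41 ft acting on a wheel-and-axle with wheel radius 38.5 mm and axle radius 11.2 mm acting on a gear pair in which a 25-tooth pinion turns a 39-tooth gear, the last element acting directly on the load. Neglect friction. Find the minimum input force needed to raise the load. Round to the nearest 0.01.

Lever MA = effort arm / load arm = 1.37/0.41 = 3.3415.
Wheel-and-axle MA = R/r = 38.5/11.2 = 3.4375.
Gear pair MA = 39/25 = 1.56.
Combined ideal MA = 3.3415 × 3.4375 × 1.56 = 17.919.
Effort = load / MA = 146 / 17.919 = 8.148 kN.

8.15 kN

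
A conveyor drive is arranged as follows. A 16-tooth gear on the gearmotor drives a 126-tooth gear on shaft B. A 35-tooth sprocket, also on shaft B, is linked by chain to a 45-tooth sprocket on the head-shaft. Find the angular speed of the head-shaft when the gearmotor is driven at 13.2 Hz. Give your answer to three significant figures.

1.30 Hz

Gear mesh: ratio = 126/16 = 7.875, so shaft B turns at 13.2 / 7.875 = 1.6762 Hz.
Chain: ratio = 45/35 = 1.2857, so the head-shaft turns at 1.6762 / 1.2857 = 1.3037 Hz.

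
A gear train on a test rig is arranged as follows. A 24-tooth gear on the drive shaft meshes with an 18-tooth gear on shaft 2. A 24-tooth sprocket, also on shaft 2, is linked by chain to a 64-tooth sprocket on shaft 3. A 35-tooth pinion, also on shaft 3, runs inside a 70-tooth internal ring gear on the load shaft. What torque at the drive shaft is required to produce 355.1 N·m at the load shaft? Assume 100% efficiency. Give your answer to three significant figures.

Overall ratio R = 0.75 × 2.6667 × 2 = 4.
Input torque = output torque / R = 355.1 / 4 = 88.775 N·m.

88.8 N·m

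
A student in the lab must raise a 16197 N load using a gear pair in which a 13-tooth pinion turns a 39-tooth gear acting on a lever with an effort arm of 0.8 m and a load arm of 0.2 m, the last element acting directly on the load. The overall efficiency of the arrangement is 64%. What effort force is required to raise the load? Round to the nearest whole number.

Gear pair MA = 39/13 = 3.
Lever MA = effort arm / load arm = 0.8/0.2 = 4.
Combined ideal MA = 3 × 4 = 12.
Actual MA = 12 × 0.64 = 7.68.
Effort = load / actual MA = 16197 / 7.68 = 2109 N.

2109 N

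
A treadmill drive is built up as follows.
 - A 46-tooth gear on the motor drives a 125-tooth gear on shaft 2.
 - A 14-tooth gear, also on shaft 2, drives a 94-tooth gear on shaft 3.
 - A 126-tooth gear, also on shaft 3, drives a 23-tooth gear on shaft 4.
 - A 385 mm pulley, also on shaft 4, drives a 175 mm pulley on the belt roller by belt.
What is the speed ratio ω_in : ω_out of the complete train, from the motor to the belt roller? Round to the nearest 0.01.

Each stage contributes driven/driver: gear mesh 125/46 = 2.7174, gear mesh 94/14 = 6.7143, gear mesh 23/126 = 0.18254, belt 175/385 = 0.45455.
Overall: 2.7174 × 6.7143 × 0.18254 × 0.45455 = 1.5139.

1.51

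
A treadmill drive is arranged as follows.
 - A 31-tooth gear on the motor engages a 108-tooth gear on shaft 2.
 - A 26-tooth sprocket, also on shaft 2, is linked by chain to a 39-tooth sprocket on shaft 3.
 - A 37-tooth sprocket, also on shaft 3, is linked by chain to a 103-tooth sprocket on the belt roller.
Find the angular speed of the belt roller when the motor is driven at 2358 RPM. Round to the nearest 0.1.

the motor → shaft 2 (gear mesh, 108/31): 2358 ÷ 3.4839 = 676.83 RPM
shaft 2 → shaft 3 (chain, 39/26): 676.83 ÷ 1.5 = 451.22 RPM
shaft 3 → the belt roller (chain, 103/37): 451.22 ÷ 2.7838 = 162.09 RPM

162.1 RPM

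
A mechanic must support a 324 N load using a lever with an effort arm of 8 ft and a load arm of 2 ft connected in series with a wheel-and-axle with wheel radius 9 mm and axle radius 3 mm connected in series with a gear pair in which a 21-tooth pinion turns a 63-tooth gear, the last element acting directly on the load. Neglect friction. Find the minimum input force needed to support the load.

9 N

Lever MA = effort arm / load arm = 8/2 = 4.
Wheel-and-axle MA = R/r = 9/3 = 3.
Gear pair MA = 63/21 = 3.
Combined ideal MA = 4 × 3 × 3 = 36.
Effort = load / MA = 324 / 36 = 9 N.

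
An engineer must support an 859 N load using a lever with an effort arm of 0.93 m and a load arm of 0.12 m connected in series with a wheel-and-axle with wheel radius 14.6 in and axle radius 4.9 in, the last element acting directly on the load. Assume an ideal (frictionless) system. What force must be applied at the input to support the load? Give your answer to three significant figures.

Lever MA = effort arm / load arm = 0.93/0.12 = 7.75.
Wheel-and-axle MA = R/r = 14.6/4.9 = 2.9796.
Combined ideal MA = 7.75 × 2.9796 = 23.092.
Effort = load / MA = 859 / 23.092 = 37.199 N.

37.2 N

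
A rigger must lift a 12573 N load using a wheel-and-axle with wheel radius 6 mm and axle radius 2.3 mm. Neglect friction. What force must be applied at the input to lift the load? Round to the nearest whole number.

4820 N

Wheel-and-axle MA = R/r = 6/2.3 = 2.6087.
Effort = load / MA = 12573 / 2.6087 = 4819.6 N.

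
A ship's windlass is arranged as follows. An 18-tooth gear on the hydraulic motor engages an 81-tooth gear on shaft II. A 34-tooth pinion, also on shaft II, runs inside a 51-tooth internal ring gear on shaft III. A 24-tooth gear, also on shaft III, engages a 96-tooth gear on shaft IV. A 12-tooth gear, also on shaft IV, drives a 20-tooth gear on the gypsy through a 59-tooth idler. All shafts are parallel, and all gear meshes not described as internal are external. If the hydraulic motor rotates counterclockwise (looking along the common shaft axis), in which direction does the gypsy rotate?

counterclockwise

the hydraulic motor → shaft II: external mesh, 1 reversal → CW.
shaft II → shaft III: internal mesh, same direction → CW.
shaft III → shaft IV: external mesh, 1 reversal → CCW.
shaft IV → the gypsy: driver → idler → driven is 2 external meshes, 2 reversals → CCW.
4 reversals in total — an even number — so the gypsy turns the same way as the hydraulic motor.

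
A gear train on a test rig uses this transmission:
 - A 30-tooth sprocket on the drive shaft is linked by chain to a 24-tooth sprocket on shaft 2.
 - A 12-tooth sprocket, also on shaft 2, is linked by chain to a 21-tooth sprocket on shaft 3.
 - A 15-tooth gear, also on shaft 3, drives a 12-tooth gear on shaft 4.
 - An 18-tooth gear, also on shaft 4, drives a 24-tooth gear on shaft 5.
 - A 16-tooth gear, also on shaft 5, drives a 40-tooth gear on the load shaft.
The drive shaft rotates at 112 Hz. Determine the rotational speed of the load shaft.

30 Hz

the drive shaft → shaft 2 (chain, 24/30): 112 ÷ 0.8 = 140 Hz
shaft 2 → shaft 3 (chain, 21/12): 140 ÷ 1.75 = 80 Hz
shaft 3 → shaft 4 (gear mesh, 12/15): 80 ÷ 0.8 = 100 Hz
shaft 4 → shaft 5 (gear mesh, 24/18): 100 ÷ 1.3333 = 75 Hz
shaft 5 → the load shaft (gear mesh, 40/16): 75 ÷ 2.5 = 30 Hz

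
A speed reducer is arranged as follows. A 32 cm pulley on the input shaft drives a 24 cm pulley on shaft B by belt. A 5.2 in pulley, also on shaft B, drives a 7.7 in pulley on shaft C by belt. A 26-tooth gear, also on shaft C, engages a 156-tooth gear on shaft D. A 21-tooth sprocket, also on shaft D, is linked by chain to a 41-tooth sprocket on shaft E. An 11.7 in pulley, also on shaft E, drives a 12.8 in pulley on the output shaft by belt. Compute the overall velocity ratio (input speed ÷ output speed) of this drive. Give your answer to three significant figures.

Each stage contributes driven/driver: belt 24/32 = 0.75, belt 7.7/5.2 = 1.4808, gear mesh 156/26 = 6, chain 41/21 = 1.9524, belt 12.8/11.7 = 1.094.
Overall: 0.75 × 1.4808 × 6 × 1.9524 × 1.094 = 14.233.

14.2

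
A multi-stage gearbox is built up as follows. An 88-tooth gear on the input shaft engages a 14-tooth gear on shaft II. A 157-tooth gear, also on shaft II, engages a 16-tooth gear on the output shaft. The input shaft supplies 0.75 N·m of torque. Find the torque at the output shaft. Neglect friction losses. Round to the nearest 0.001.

0.012 N·m

Gear mesh: ratio = 14/88 = 0.15909; torque at shaft II = 0.75 × 0.15909 = 0.11932 N·m.
Gear mesh: ratio = 16/157 = 0.10191; torque at the output shaft = 0.11932 × 0.10191 = 0.01216 N·m.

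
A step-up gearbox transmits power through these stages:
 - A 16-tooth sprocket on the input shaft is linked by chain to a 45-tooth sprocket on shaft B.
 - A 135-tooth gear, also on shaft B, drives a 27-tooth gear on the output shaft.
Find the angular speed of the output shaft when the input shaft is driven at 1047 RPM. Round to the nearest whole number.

1861 RPM

chain 45/16 = 2.8125 → 1047/2.8125 = 372.27 RPM
gear mesh 27/135 = 0.2 → 372.27/0.2 = 1861.3 RPM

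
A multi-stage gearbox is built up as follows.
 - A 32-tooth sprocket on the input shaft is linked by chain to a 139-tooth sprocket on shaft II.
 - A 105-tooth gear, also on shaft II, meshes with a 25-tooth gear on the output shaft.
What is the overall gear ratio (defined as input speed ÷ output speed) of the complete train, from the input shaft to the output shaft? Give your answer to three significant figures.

1.03

Each stage contributes driven/driver: chain 139/32 = 4.3438, gear mesh 25/105 = 0.2381.
Overall: 4.3438 × 0.2381 = 1.0342.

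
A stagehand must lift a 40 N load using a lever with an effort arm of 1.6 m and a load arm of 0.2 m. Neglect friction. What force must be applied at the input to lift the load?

Lever MA = effort arm / load arm = 1.6/0.2 = 8.
Effort = load / MA = 40 / 8 = 5 N.

5 N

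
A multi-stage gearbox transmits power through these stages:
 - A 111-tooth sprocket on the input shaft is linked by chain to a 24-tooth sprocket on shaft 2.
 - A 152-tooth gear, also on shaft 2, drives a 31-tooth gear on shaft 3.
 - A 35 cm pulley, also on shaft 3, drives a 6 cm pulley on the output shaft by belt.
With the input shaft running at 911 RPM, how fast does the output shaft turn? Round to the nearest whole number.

120512 RPM

Chain: ratio = 24/111 = 0.21622, so shaft 2 turns at 911 / 0.21622 = 4213.4 RPM.
Gear mesh: ratio = 31/152 = 0.20395, so shaft 3 turns at 4213.4 / 0.20395 = 20659 RPM.
Belt: ratio = 6/35 = 0.17143, so the output shaft turns at 20659 / 0.17143 = 1.2051e+05 RPM.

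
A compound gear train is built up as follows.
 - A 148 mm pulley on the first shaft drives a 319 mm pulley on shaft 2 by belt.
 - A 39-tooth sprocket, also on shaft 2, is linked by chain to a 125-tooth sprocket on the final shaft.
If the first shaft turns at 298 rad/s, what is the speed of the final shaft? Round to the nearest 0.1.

43.1 rad/s

belt 319/148 = 2.1554 → 298/2.1554 = 138.26 rad/s
chain 125/39 = 3.2051 → 138.26/3.2051 = 43.136 rad/s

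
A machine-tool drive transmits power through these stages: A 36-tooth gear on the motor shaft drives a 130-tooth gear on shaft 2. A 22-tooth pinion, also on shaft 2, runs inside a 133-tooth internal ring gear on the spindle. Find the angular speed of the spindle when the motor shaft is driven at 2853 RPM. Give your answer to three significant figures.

Gear mesh: ratio = 130/36 = 3.6111, so shaft 2 turns at 2853 / 3.6111 = 790.06 RPM.
Internal gear: ratio = 133/22 = 6.0455, so the spindle turns at 790.06 / 6.0455 = 130.69 RPM.

131 RPM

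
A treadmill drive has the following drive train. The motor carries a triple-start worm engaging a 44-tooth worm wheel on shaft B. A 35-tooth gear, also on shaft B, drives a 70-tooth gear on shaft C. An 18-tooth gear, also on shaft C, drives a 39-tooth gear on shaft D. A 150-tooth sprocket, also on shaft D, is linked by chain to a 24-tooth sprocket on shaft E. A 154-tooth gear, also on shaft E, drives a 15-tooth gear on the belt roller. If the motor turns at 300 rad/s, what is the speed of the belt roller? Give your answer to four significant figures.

Worm: ratio = 44/3 = 14.667, so shaft B turns at 300 / 14.667 = 20.455 rad/s.
Gear mesh: ratio = 70/35 = 2, so shaft C turns at 20.455 / 2 = 10.227 rad/s.
Gear mesh: ratio = 39/18 = 2.1667, so shaft D turns at 10.227 / 2.1667 = 4.7203 rad/s.
Chain: ratio = 24/150 = 0.16, so shaft E turns at 4.7203 / 0.16 = 29.502 rad/s.
Gear mesh: ratio = 15/154 = 0.097403, so the belt roller turns at 29.502 / 0.097403 = 302.88 rad/s.

302.9 rad/s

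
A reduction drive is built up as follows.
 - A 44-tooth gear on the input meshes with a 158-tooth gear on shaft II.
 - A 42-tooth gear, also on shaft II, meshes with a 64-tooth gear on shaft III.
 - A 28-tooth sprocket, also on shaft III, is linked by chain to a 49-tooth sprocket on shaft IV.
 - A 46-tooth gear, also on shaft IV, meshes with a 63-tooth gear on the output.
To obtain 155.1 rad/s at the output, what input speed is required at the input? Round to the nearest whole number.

2034 rad/s

Overall ratio R = 3.5909 × 1.5238 × 1.75 × 1.3696 = 13.115.
Required input speed = output speed × R = 155.1 × 13.115 = 2034.1 rad/s.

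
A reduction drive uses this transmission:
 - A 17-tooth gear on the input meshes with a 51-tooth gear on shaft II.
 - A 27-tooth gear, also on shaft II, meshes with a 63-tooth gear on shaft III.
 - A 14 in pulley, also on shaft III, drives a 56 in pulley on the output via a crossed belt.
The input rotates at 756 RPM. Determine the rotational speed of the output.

27 RPM

Gear mesh: ratio = 51/17 = 3, so shaft II turns at 756 / 3 = 252 RPM.
Gear mesh: ratio = 63/27 = 2.3333, so shaft III turns at 252 / 2.3333 = 108 RPM.
Belt: ratio = 56/14 = 4, so the output turns at 108 / 4 = 27 RPM.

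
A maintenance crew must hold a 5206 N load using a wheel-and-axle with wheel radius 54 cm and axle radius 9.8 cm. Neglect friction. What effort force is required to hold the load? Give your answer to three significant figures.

Wheel-and-axle MA = R/r = 54/9.8 = 5.5102.
Effort = load / MA = 5206 / 5.5102 = 944.79 N.

945 N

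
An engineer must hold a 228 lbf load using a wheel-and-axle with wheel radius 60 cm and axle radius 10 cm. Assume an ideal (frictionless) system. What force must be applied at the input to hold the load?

38 lbf

Wheel-and-axle MA = R/r = 60/10 = 6.
Effort = load / MA = 228 / 6 = 38 lbf.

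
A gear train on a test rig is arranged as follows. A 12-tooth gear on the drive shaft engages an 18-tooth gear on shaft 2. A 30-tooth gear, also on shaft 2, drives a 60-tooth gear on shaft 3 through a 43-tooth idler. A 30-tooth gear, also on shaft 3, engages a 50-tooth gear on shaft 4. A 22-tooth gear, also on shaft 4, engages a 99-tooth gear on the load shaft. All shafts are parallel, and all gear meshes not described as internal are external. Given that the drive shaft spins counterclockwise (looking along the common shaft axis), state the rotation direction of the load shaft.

clockwise

the drive shaft → shaft 2: external mesh, 1 reversal → CW.
shaft 2 → shaft 3: driver → idler → driven is 2 external meshes, 2 reversals → CW.
shaft 3 → shaft 4: external mesh, 1 reversal → CCW.
shaft 4 → the load shaft: external mesh, 1 reversal → CW.
5 reversals in total — an odd number — so the load shaft turns opposite to the drive shaft.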